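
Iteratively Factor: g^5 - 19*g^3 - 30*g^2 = (g)*(g^4 - 19*g^2 - 30*g) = g*(g + 2)*(g^3 - 2*g^2 - 15*g) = g*(g + 2)*(g + 3)*(g^2 - 5*g) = g*(g - 5)*(g + 2)*(g + 3)*(g)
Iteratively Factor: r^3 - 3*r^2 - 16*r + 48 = (r + 4)*(r^2 - 7*r + 12) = (r - 3)*(r + 4)*(r - 4)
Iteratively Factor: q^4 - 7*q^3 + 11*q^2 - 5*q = (q - 1)*(q^3 - 6*q^2 + 5*q) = (q - 1)^2*(q^2 - 5*q) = q*(q - 1)^2*(q - 5)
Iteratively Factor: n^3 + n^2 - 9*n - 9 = (n + 1)*(n^2 - 9) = (n + 1)*(n + 3)*(n - 3)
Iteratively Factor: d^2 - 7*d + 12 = (d - 3)*(d - 4)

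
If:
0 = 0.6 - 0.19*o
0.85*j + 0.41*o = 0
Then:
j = -1.52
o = 3.16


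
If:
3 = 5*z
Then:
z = 3/5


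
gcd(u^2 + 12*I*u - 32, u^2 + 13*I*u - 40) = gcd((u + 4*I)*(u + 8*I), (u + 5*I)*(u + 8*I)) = u + 8*I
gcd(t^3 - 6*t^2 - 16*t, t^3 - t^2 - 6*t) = t^2 + 2*t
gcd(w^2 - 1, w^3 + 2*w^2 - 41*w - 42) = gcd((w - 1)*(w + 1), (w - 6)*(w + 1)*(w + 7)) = w + 1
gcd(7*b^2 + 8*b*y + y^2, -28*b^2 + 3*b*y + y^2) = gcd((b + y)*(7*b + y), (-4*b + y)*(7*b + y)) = 7*b + y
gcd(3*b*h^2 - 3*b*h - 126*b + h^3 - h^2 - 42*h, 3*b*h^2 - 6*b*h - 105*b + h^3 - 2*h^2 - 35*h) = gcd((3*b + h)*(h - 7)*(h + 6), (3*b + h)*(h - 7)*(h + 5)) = 3*b*h - 21*b + h^2 - 7*h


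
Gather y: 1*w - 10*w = -9*w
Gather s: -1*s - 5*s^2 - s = -5*s^2 - 2*s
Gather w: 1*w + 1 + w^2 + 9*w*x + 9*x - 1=w^2 + w*(9*x + 1) + 9*x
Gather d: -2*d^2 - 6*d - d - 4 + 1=-2*d^2 - 7*d - 3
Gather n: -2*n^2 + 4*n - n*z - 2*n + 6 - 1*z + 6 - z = -2*n^2 + n*(2 - z) - 2*z + 12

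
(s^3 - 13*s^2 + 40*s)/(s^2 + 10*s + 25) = s*(s^2 - 13*s + 40)/(s^2 + 10*s + 25)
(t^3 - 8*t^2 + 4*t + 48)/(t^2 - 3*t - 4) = (t^2 - 4*t - 12)/(t + 1)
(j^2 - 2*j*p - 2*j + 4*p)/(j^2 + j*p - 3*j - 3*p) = (j^2 - 2*j*p - 2*j + 4*p)/(j^2 + j*p - 3*j - 3*p)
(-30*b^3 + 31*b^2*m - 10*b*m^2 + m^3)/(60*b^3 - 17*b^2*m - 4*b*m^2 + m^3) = (-2*b + m)/(4*b + m)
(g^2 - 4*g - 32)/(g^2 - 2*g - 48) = (g + 4)/(g + 6)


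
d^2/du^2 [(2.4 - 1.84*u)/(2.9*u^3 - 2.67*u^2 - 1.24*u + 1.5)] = (-92.8464*u^5 + 327.69072*u^4 - 336.798832*u^3 + 146.92176*u^2 - 59.17968*u + 19.75968)/(24.389*u^9 - 67.3641*u^8 + 30.73623*u^7 + 76.418757*u^6 - 82.829388*u^5 - 12.600126*u^4 + 47.465576*u^3 - 11.1033*u^2 - 8.37*u + 3.375)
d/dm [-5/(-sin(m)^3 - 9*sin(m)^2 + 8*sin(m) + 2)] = 5*(-3*sin(m)^2 - 18*sin(m) + 8)*cos(m)/(sin(m)^3 + 9*sin(m)^2 - 8*sin(m) - 2)^2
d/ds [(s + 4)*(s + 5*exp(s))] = s + (s + 4)*(5*exp(s) + 1) + 5*exp(s)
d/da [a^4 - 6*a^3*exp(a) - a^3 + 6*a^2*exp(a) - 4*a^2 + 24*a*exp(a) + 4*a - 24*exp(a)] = -6*a^3*exp(a) + 4*a^3 - 12*a^2*exp(a) - 3*a^2 + 36*a*exp(a) - 8*a + 4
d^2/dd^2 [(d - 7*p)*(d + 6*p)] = 2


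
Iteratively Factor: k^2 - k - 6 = (k - 3)*(k + 2)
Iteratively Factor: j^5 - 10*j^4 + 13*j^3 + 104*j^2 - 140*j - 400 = (j - 4)*(j^4 - 6*j^3 - 11*j^2 + 60*j + 100) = (j - 5)*(j - 4)*(j^3 - j^2 - 16*j - 20) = (j - 5)*(j - 4)*(j + 2)*(j^2 - 3*j - 10) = (j - 5)^2*(j - 4)*(j + 2)*(j + 2)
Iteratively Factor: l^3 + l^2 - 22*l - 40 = (l + 4)*(l^2 - 3*l - 10) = (l + 2)*(l + 4)*(l - 5)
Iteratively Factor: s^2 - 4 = (s + 2)*(s - 2)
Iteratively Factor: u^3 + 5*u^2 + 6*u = (u + 3)*(u^2 + 2*u) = (u + 2)*(u + 3)*(u)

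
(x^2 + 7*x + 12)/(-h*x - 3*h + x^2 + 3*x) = (x + 4)/(-h + x)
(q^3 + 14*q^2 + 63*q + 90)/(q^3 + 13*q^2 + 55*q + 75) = (q + 6)/(q + 5)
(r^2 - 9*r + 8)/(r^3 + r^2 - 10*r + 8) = (r - 8)/(r^2 + 2*r - 8)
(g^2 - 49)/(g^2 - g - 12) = (49 - g^2)/(-g^2 + g + 12)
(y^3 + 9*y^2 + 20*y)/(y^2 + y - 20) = y*(y + 4)/(y - 4)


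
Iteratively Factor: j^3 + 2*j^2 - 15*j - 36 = (j + 3)*(j^2 - j - 12) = (j - 4)*(j + 3)*(j + 3)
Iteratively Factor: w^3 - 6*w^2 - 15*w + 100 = (w - 5)*(w^2 - w - 20) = (w - 5)*(w + 4)*(w - 5)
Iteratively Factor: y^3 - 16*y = (y - 4)*(y^2 + 4*y) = y*(y - 4)*(y + 4)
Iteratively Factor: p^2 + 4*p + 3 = (p + 3)*(p + 1)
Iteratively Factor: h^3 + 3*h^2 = (h)*(h^2 + 3*h) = h^2*(h + 3)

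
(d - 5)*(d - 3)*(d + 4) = d^3 - 4*d^2 - 17*d + 60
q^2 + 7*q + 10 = (q + 2)*(q + 5)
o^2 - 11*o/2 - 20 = (o - 8)*(o + 5/2)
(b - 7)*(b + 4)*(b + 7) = b^3 + 4*b^2 - 49*b - 196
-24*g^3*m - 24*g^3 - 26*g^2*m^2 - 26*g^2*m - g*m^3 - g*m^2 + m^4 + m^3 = (-6*g + m)*(g + m)*(4*g + m)*(m + 1)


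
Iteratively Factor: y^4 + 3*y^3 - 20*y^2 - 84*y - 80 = (y + 2)*(y^3 + y^2 - 22*y - 40) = (y + 2)*(y + 4)*(y^2 - 3*y - 10) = (y - 5)*(y + 2)*(y + 4)*(y + 2)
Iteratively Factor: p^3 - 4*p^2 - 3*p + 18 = (p + 2)*(p^2 - 6*p + 9) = (p - 3)*(p + 2)*(p - 3)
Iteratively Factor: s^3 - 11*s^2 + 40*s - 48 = (s - 4)*(s^2 - 7*s + 12) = (s - 4)^2*(s - 3)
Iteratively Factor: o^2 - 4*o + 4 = (o - 2)*(o - 2)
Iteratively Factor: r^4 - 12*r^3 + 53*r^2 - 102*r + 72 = (r - 3)*(r^3 - 9*r^2 + 26*r - 24) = (r - 3)^2*(r^2 - 6*r + 8) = (r - 3)^2*(r - 2)*(r - 4)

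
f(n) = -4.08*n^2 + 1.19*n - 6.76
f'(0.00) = 1.19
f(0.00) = -6.76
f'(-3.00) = 25.67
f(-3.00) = -47.05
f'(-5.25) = 44.03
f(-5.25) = -125.46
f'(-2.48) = 21.43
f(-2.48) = -34.80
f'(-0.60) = 6.09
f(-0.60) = -8.94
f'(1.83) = -13.74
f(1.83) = -18.25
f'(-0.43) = 4.70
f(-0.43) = -8.03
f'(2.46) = -18.88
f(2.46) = -28.52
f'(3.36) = -26.23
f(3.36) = -48.82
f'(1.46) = -10.72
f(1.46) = -13.72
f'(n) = 1.19 - 8.16*n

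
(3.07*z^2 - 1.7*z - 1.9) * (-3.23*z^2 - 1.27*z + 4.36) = -9.9161*z^4 + 1.5921*z^3 + 21.6812*z^2 - 4.999*z - 8.284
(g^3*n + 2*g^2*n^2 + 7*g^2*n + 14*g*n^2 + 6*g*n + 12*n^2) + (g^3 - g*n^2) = g^3*n + g^3 + 2*g^2*n^2 + 7*g^2*n + 13*g*n^2 + 6*g*n + 12*n^2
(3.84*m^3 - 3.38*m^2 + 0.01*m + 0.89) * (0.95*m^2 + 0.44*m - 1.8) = 3.648*m^5 - 1.5214*m^4 - 8.3897*m^3 + 6.9339*m^2 + 0.3736*m - 1.602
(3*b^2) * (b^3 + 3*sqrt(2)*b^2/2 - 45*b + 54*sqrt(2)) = 3*b^5 + 9*sqrt(2)*b^4/2 - 135*b^3 + 162*sqrt(2)*b^2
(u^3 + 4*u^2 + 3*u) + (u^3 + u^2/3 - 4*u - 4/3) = 2*u^3 + 13*u^2/3 - u - 4/3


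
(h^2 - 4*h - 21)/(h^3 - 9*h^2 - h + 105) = 1/(h - 5)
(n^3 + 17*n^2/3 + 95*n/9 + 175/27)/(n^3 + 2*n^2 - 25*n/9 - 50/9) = (9*n^2 + 36*n + 35)/(3*(3*n^2 + n - 10))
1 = 1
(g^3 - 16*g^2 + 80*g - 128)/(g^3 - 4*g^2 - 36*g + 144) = (g^2 - 12*g + 32)/(g^2 - 36)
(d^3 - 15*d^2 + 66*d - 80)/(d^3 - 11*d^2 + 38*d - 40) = (d - 8)/(d - 4)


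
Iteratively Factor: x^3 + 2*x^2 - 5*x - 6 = (x + 3)*(x^2 - x - 2) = (x + 1)*(x + 3)*(x - 2)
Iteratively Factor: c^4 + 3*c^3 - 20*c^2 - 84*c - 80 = (c + 2)*(c^3 + c^2 - 22*c - 40) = (c - 5)*(c + 2)*(c^2 + 6*c + 8) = (c - 5)*(c + 2)^2*(c + 4)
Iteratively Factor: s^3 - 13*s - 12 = (s + 3)*(s^2 - 3*s - 4) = (s + 1)*(s + 3)*(s - 4)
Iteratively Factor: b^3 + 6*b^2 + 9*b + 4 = (b + 4)*(b^2 + 2*b + 1) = (b + 1)*(b + 4)*(b + 1)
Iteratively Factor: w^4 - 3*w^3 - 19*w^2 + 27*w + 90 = (w - 3)*(w^3 - 19*w - 30) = (w - 3)*(w + 2)*(w^2 - 2*w - 15) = (w - 5)*(w - 3)*(w + 2)*(w + 3)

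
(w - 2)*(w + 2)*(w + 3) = w^3 + 3*w^2 - 4*w - 12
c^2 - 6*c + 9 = (c - 3)^2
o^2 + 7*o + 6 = (o + 1)*(o + 6)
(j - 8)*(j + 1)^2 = j^3 - 6*j^2 - 15*j - 8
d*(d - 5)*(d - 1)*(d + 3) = d^4 - 3*d^3 - 13*d^2 + 15*d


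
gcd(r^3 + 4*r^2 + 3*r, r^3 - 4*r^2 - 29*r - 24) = r^2 + 4*r + 3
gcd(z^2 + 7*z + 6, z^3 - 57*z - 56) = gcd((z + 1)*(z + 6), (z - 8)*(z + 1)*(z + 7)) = z + 1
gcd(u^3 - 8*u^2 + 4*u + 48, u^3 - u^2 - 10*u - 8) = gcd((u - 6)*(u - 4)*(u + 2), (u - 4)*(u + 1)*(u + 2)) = u^2 - 2*u - 8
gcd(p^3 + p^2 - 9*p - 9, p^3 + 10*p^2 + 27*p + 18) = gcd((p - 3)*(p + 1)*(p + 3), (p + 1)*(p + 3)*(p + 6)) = p^2 + 4*p + 3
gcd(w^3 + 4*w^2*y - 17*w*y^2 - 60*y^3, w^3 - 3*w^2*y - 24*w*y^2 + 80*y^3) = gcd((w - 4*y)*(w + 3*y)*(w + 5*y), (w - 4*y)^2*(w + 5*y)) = -w^2 - w*y + 20*y^2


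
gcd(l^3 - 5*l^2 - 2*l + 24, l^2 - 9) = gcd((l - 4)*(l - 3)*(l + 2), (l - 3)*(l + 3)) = l - 3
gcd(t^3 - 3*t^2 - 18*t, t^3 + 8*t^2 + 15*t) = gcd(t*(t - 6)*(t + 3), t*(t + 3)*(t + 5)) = t^2 + 3*t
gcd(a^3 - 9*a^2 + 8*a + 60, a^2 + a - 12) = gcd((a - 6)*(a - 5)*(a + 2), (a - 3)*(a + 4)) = 1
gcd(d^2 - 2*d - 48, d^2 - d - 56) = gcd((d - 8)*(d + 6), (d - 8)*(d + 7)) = d - 8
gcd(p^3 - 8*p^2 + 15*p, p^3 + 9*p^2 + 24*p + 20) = 1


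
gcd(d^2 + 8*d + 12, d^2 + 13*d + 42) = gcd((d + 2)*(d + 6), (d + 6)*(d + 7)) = d + 6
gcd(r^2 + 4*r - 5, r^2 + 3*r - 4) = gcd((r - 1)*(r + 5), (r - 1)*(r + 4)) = r - 1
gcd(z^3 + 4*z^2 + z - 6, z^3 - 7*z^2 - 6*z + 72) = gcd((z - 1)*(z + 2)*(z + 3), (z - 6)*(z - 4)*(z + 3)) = z + 3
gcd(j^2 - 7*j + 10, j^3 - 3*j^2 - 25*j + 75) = j - 5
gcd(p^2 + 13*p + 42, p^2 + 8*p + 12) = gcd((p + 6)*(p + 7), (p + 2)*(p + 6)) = p + 6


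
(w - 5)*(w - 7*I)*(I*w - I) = I*w^3 + 7*w^2 - 6*I*w^2 - 42*w + 5*I*w + 35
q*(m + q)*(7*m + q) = 7*m^2*q + 8*m*q^2 + q^3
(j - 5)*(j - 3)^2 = j^3 - 11*j^2 + 39*j - 45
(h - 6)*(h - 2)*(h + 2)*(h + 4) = h^4 - 2*h^3 - 28*h^2 + 8*h + 96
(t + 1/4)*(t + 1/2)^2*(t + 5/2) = t^4 + 15*t^3/4 + 29*t^2/8 + 21*t/16 + 5/32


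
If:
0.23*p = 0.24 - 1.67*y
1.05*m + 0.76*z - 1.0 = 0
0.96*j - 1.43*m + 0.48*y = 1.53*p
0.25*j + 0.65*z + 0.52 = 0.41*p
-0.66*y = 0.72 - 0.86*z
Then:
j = 62.90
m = 2.96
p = 35.22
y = -4.71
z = -2.78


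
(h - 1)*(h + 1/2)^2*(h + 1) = h^4 + h^3 - 3*h^2/4 - h - 1/4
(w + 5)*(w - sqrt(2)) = w^2 - sqrt(2)*w + 5*w - 5*sqrt(2)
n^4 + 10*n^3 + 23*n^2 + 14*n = n*(n + 1)*(n + 2)*(n + 7)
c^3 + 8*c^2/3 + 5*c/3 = c*(c + 1)*(c + 5/3)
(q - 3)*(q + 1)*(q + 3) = q^3 + q^2 - 9*q - 9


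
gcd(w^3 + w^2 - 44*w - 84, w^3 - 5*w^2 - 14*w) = w^2 - 5*w - 14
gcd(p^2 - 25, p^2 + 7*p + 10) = p + 5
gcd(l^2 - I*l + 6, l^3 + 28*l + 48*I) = l + 2*I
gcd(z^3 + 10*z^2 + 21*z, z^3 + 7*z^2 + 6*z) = z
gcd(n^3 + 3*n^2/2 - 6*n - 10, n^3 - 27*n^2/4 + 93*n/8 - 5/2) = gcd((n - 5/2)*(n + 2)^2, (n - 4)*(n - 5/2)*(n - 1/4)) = n - 5/2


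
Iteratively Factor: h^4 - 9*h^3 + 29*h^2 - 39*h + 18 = (h - 3)*(h^3 - 6*h^2 + 11*h - 6) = (h - 3)*(h - 2)*(h^2 - 4*h + 3) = (h - 3)^2*(h - 2)*(h - 1)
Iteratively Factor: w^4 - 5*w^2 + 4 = (w + 1)*(w^3 - w^2 - 4*w + 4) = (w + 1)*(w + 2)*(w^2 - 3*w + 2) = (w - 2)*(w + 1)*(w + 2)*(w - 1)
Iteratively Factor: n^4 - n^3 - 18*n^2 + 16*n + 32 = (n - 2)*(n^3 + n^2 - 16*n - 16) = (n - 2)*(n + 4)*(n^2 - 3*n - 4) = (n - 2)*(n + 1)*(n + 4)*(n - 4)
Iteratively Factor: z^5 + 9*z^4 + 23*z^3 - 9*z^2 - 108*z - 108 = (z + 3)*(z^4 + 6*z^3 + 5*z^2 - 24*z - 36) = (z - 2)*(z + 3)*(z^3 + 8*z^2 + 21*z + 18) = (z - 2)*(z + 2)*(z + 3)*(z^2 + 6*z + 9) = (z - 2)*(z + 2)*(z + 3)^2*(z + 3)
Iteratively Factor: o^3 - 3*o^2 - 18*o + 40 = (o - 2)*(o^2 - o - 20) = (o - 5)*(o - 2)*(o + 4)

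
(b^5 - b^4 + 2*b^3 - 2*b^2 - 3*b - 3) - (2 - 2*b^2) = b^5 - b^4 + 2*b^3 - 3*b - 5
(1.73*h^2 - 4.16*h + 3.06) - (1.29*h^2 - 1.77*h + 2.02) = 0.44*h^2 - 2.39*h + 1.04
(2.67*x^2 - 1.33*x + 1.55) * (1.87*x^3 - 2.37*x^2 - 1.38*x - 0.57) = 4.9929*x^5 - 8.815*x^4 + 2.366*x^3 - 3.36*x^2 - 1.3809*x - 0.8835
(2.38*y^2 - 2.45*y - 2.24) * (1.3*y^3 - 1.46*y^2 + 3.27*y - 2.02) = 3.094*y^5 - 6.6598*y^4 + 8.4476*y^3 - 9.5487*y^2 - 2.3758*y + 4.5248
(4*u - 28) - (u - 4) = 3*u - 24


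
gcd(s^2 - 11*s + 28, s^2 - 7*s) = s - 7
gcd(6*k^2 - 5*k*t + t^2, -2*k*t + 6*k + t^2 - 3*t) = -2*k + t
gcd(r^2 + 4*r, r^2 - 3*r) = r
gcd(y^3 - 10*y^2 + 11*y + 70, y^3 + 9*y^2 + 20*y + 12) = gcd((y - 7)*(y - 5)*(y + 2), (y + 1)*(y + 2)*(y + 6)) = y + 2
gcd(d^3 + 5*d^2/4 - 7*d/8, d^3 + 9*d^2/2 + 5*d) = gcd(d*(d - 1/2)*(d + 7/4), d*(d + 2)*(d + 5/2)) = d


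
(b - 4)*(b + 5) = b^2 + b - 20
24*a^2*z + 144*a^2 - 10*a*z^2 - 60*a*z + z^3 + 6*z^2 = (-6*a + z)*(-4*a + z)*(z + 6)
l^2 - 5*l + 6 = (l - 3)*(l - 2)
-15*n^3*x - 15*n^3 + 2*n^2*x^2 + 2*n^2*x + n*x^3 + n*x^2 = (-3*n + x)*(5*n + x)*(n*x + n)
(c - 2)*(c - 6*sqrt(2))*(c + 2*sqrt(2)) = c^3 - 4*sqrt(2)*c^2 - 2*c^2 - 24*c + 8*sqrt(2)*c + 48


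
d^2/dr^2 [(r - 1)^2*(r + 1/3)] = 6*r - 10/3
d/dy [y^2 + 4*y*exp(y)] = 4*y*exp(y) + 2*y + 4*exp(y)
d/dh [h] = 1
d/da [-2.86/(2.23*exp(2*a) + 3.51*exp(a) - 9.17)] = (12.7556*exp(a) + 10.0386)*exp(a)/(2.23*exp(2*a) + 3.51*exp(a) - 9.17)^2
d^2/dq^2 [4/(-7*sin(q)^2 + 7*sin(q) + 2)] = 28*(-28*sin(q)^4 + 21*sin(q)^3 + 27*sin(q)^2 - 40*sin(q) + 18)/(-7*sin(q)^2 + 7*sin(q) + 2)^3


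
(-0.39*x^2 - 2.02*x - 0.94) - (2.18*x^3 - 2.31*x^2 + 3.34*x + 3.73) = -2.18*x^3 + 1.92*x^2 - 5.36*x - 4.67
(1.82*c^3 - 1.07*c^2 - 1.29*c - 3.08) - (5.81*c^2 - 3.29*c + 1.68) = 1.82*c^3 - 6.88*c^2 + 2.0*c - 4.76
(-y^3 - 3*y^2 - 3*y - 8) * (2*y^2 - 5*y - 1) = -2*y^5 - y^4 + 10*y^3 + 2*y^2 + 43*y + 8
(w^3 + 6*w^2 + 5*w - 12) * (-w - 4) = -w^4 - 10*w^3 - 29*w^2 - 8*w + 48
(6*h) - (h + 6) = 5*h - 6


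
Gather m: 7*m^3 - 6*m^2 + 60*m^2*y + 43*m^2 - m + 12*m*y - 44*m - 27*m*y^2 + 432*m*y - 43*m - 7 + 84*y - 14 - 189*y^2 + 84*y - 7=7*m^3 + m^2*(60*y + 37) + m*(-27*y^2 + 444*y - 88) - 189*y^2 + 168*y - 28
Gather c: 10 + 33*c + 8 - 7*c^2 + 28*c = -7*c^2 + 61*c + 18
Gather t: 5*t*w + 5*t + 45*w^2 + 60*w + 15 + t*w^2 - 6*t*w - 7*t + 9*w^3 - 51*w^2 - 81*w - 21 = t*(w^2 - w - 2) + 9*w^3 - 6*w^2 - 21*w - 6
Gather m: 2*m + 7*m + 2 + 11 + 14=9*m + 27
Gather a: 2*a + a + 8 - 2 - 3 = 3*a + 3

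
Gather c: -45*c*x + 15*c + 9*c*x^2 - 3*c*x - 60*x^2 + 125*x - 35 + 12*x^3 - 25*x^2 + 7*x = c*(9*x^2 - 48*x + 15) + 12*x^3 - 85*x^2 + 132*x - 35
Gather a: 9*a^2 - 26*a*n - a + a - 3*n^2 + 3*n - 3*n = 9*a^2 - 26*a*n - 3*n^2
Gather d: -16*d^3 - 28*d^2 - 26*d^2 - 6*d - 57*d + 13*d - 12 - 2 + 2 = -16*d^3 - 54*d^2 - 50*d - 12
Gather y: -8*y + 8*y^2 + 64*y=8*y^2 + 56*y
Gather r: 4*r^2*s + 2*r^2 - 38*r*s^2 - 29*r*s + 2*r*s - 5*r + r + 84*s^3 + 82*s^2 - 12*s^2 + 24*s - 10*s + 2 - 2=r^2*(4*s + 2) + r*(-38*s^2 - 27*s - 4) + 84*s^3 + 70*s^2 + 14*s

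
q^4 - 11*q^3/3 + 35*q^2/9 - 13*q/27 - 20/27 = (q - 5/3)*(q - 4/3)*(q - 1)*(q + 1/3)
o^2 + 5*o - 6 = (o - 1)*(o + 6)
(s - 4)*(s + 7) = s^2 + 3*s - 28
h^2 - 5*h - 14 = (h - 7)*(h + 2)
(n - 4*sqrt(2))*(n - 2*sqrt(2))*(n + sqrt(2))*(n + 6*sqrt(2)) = n^4 + sqrt(2)*n^3 - 56*n^2 + 40*sqrt(2)*n + 192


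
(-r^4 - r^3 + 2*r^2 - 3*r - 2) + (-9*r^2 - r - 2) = -r^4 - r^3 - 7*r^2 - 4*r - 4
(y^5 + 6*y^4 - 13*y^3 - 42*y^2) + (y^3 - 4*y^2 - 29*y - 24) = y^5 + 6*y^4 - 12*y^3 - 46*y^2 - 29*y - 24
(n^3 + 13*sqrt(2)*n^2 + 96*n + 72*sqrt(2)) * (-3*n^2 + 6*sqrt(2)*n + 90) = -3*n^5 - 33*sqrt(2)*n^4 - 42*n^3 + 1530*sqrt(2)*n^2 + 9504*n + 6480*sqrt(2)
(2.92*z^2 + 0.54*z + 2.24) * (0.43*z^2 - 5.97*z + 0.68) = 1.2556*z^4 - 17.2002*z^3 - 0.275*z^2 - 13.0056*z + 1.5232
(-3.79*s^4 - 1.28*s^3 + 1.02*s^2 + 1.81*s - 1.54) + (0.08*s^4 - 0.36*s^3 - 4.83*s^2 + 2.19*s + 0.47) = -3.71*s^4 - 1.64*s^3 - 3.81*s^2 + 4.0*s - 1.07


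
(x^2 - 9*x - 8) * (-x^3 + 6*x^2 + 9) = -x^5 + 15*x^4 - 46*x^3 - 39*x^2 - 81*x - 72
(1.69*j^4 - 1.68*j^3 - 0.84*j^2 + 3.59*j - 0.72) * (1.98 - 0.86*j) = -1.4534*j^5 + 4.791*j^4 - 2.604*j^3 - 4.7506*j^2 + 7.7274*j - 1.4256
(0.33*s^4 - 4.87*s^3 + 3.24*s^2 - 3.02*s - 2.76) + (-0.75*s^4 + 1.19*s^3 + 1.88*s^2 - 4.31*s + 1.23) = -0.42*s^4 - 3.68*s^3 + 5.12*s^2 - 7.33*s - 1.53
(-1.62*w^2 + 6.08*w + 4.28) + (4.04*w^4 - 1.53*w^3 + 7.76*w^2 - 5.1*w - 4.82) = 4.04*w^4 - 1.53*w^3 + 6.14*w^2 + 0.98*w - 0.54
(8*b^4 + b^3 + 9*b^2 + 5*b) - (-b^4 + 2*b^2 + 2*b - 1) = 9*b^4 + b^3 + 7*b^2 + 3*b + 1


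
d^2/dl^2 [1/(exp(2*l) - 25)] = 4*(exp(2*l) + 25)*exp(2*l)/(exp(2*l) - 25)^3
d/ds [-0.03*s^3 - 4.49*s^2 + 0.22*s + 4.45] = -0.09*s^2 - 8.98*s + 0.22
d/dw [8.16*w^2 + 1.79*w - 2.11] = 16.32*w + 1.79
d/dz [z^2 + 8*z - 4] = 2*z + 8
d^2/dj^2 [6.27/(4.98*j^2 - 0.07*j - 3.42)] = (310.997016*j^2 - 4.371444*j - 6.27*(9.96*j - 0.07)*(19.92*j - 0.14) - 213.576264)/(-4.98*j^2 + 0.07*j + 3.42)^3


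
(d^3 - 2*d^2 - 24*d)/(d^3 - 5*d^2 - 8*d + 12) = d*(d + 4)/(d^2 + d - 2)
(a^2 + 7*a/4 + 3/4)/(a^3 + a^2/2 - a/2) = (4*a + 3)/(2*a*(2*a - 1))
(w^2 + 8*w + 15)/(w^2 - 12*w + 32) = (w^2 + 8*w + 15)/(w^2 - 12*w + 32)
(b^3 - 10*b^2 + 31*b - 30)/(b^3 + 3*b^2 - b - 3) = (b^3 - 10*b^2 + 31*b - 30)/(b^3 + 3*b^2 - b - 3)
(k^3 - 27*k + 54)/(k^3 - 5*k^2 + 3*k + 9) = (k + 6)/(k + 1)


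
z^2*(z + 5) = z^3 + 5*z^2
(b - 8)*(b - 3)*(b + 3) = b^3 - 8*b^2 - 9*b + 72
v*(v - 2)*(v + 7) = v^3 + 5*v^2 - 14*v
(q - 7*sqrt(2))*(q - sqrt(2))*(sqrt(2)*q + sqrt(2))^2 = 2*q^4 - 16*sqrt(2)*q^3 + 4*q^3 - 32*sqrt(2)*q^2 + 30*q^2 - 16*sqrt(2)*q + 56*q + 28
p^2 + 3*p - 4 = (p - 1)*(p + 4)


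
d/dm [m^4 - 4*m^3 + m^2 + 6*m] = 4*m^3 - 12*m^2 + 2*m + 6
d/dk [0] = 0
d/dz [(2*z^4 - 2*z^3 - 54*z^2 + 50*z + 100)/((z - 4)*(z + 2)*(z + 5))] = 2*(z^4 - 4*z^3 - 15*z^2 + 76*z - 4)/(z^4 - 4*z^3 - 12*z^2 + 32*z + 64)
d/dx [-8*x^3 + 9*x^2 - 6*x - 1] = -24*x^2 + 18*x - 6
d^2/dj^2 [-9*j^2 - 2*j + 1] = -18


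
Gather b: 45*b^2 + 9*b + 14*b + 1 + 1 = 45*b^2 + 23*b + 2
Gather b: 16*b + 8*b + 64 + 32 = 24*b + 96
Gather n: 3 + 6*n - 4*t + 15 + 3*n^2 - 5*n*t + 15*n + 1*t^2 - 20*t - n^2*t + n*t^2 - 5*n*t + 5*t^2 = n^2*(3 - t) + n*(t^2 - 10*t + 21) + 6*t^2 - 24*t + 18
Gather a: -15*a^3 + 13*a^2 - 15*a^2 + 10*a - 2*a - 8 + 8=-15*a^3 - 2*a^2 + 8*a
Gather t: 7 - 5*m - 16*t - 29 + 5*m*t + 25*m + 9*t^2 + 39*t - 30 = 20*m + 9*t^2 + t*(5*m + 23) - 52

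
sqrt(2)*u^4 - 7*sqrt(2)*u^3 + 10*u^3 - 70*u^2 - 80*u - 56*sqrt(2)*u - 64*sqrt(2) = (u - 8)*(u + sqrt(2))*(u + 4*sqrt(2))*(sqrt(2)*u + sqrt(2))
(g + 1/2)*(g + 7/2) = g^2 + 4*g + 7/4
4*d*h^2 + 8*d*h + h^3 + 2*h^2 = h*(4*d + h)*(h + 2)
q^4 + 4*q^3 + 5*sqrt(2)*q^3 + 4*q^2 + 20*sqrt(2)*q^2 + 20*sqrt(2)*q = q*(q + 2)^2*(q + 5*sqrt(2))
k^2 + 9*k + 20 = (k + 4)*(k + 5)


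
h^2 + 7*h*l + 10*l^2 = (h + 2*l)*(h + 5*l)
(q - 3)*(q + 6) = q^2 + 3*q - 18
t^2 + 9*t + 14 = (t + 2)*(t + 7)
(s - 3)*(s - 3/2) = s^2 - 9*s/2 + 9/2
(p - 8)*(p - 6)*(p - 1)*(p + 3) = p^4 - 12*p^3 + 17*p^2 + 138*p - 144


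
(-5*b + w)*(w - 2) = -5*b*w + 10*b + w^2 - 2*w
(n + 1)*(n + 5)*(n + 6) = n^3 + 12*n^2 + 41*n + 30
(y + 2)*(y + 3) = y^2 + 5*y + 6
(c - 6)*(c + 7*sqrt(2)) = c^2 - 6*c + 7*sqrt(2)*c - 42*sqrt(2)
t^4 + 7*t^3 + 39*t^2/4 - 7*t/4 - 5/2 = (t - 1/2)*(t + 1/2)*(t + 2)*(t + 5)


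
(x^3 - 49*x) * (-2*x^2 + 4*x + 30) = -2*x^5 + 4*x^4 + 128*x^3 - 196*x^2 - 1470*x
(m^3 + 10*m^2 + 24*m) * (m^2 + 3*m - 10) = m^5 + 13*m^4 + 44*m^3 - 28*m^2 - 240*m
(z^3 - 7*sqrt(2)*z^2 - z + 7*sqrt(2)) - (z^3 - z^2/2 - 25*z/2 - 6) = -7*sqrt(2)*z^2 + z^2/2 + 23*z/2 + 6 + 7*sqrt(2)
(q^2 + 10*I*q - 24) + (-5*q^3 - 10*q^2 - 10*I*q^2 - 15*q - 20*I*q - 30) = -5*q^3 - 9*q^2 - 10*I*q^2 - 15*q - 10*I*q - 54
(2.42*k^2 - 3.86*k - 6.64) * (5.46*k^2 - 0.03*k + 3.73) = 13.2132*k^4 - 21.1482*k^3 - 27.112*k^2 - 14.1986*k - 24.7672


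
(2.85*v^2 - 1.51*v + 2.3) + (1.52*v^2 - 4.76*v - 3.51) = 4.37*v^2 - 6.27*v - 1.21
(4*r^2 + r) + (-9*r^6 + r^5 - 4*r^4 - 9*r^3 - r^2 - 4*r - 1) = -9*r^6 + r^5 - 4*r^4 - 9*r^3 + 3*r^2 - 3*r - 1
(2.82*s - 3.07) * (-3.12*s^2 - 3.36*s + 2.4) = -8.7984*s^3 + 0.103200000000001*s^2 + 17.0832*s - 7.368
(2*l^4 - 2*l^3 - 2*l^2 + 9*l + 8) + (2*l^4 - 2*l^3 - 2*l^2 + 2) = 4*l^4 - 4*l^3 - 4*l^2 + 9*l + 10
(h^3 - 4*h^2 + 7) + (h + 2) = h^3 - 4*h^2 + h + 9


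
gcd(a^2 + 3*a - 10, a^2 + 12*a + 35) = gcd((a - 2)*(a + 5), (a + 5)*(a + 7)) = a + 5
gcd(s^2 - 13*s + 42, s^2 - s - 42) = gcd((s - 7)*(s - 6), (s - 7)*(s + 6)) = s - 7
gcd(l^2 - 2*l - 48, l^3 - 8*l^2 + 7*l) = 1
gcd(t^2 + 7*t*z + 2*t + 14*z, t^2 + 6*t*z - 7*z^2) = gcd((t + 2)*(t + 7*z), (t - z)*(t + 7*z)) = t + 7*z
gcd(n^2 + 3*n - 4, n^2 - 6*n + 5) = n - 1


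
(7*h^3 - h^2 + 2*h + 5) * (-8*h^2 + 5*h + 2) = -56*h^5 + 43*h^4 - 7*h^3 - 32*h^2 + 29*h + 10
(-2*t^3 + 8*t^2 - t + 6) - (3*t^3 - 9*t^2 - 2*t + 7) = -5*t^3 + 17*t^2 + t - 1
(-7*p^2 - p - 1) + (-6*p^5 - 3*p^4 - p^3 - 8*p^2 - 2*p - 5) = -6*p^5 - 3*p^4 - p^3 - 15*p^2 - 3*p - 6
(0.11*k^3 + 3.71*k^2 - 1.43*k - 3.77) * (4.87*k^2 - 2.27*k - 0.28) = 0.5357*k^5 + 17.818*k^4 - 15.4166*k^3 - 16.1526*k^2 + 8.9583*k + 1.0556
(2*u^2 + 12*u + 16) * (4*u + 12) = 8*u^3 + 72*u^2 + 208*u + 192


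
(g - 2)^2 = g^2 - 4*g + 4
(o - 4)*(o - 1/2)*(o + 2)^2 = o^4 - o^3/2 - 12*o^2 - 10*o + 8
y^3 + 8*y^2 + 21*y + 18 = (y + 2)*(y + 3)^2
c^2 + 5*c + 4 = (c + 1)*(c + 4)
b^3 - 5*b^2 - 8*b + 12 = (b - 6)*(b - 1)*(b + 2)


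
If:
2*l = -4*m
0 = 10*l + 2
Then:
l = -1/5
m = 1/10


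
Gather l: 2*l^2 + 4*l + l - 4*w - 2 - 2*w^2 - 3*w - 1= 2*l^2 + 5*l - 2*w^2 - 7*w - 3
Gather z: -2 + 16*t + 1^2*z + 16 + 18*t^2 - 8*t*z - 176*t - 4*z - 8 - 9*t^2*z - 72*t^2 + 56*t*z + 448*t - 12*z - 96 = -54*t^2 + 288*t + z*(-9*t^2 + 48*t - 15) - 90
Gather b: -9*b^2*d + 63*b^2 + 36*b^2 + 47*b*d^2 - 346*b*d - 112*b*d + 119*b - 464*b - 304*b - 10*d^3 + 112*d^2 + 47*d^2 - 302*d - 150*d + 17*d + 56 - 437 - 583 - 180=b^2*(99 - 9*d) + b*(47*d^2 - 458*d - 649) - 10*d^3 + 159*d^2 - 435*d - 1144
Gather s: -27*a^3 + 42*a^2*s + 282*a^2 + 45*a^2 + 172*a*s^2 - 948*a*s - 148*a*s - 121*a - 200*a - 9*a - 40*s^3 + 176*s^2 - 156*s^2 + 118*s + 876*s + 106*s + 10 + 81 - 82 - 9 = -27*a^3 + 327*a^2 - 330*a - 40*s^3 + s^2*(172*a + 20) + s*(42*a^2 - 1096*a + 1100)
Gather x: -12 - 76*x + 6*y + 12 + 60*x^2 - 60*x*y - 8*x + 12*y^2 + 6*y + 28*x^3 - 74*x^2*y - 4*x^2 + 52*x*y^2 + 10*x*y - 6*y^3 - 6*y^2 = 28*x^3 + x^2*(56 - 74*y) + x*(52*y^2 - 50*y - 84) - 6*y^3 + 6*y^2 + 12*y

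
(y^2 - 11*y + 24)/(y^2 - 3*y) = (y - 8)/y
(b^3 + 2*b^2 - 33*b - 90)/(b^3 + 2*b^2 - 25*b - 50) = (b^2 - 3*b - 18)/(b^2 - 3*b - 10)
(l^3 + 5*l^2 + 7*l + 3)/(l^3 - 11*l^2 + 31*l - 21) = (l^3 + 5*l^2 + 7*l + 3)/(l^3 - 11*l^2 + 31*l - 21)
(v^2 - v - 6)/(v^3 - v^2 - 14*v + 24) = (v + 2)/(v^2 + 2*v - 8)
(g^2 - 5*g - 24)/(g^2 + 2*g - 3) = (g - 8)/(g - 1)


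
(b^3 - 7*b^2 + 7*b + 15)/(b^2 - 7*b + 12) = (b^2 - 4*b - 5)/(b - 4)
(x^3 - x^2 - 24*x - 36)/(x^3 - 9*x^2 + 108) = (x + 2)/(x - 6)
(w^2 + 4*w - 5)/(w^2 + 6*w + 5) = (w - 1)/(w + 1)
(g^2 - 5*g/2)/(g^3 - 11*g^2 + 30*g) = (g - 5/2)/(g^2 - 11*g + 30)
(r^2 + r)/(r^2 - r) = (r + 1)/(r - 1)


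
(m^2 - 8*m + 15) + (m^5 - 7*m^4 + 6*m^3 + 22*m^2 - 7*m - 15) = m^5 - 7*m^4 + 6*m^3 + 23*m^2 - 15*m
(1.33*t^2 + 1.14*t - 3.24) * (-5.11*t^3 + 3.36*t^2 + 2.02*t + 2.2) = -6.7963*t^5 - 1.3566*t^4 + 23.0734*t^3 - 5.6576*t^2 - 4.0368*t - 7.128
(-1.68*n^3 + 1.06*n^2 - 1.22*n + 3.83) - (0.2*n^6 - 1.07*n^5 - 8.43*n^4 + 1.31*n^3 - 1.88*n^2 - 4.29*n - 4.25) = -0.2*n^6 + 1.07*n^5 + 8.43*n^4 - 2.99*n^3 + 2.94*n^2 + 3.07*n + 8.08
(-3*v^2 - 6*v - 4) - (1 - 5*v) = -3*v^2 - v - 5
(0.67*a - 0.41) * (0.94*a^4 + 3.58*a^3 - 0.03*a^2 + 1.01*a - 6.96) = 0.6298*a^5 + 2.0132*a^4 - 1.4879*a^3 + 0.689*a^2 - 5.0773*a + 2.8536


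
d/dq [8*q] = 8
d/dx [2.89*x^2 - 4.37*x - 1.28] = 5.78*x - 4.37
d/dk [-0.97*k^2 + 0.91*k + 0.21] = 0.91 - 1.94*k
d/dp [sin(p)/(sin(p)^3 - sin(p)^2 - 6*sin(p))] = (1 - 2*sin(p))*cos(p)/(sin(p) + cos(p)^2 + 5)^2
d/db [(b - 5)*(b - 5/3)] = 2*b - 20/3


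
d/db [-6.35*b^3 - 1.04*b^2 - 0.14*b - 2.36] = -19.05*b^2 - 2.08*b - 0.14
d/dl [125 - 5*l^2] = -10*l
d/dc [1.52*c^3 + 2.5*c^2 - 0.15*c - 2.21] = 4.56*c^2 + 5.0*c - 0.15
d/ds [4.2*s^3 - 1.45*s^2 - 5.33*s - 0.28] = 12.6*s^2 - 2.9*s - 5.33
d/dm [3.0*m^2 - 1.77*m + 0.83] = 6.0*m - 1.77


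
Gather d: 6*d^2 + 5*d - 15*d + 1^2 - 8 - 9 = 6*d^2 - 10*d - 16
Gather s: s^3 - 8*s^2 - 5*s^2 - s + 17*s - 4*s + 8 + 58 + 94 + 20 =s^3 - 13*s^2 + 12*s + 180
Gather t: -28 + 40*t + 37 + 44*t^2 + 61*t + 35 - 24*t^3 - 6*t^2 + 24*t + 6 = -24*t^3 + 38*t^2 + 125*t + 50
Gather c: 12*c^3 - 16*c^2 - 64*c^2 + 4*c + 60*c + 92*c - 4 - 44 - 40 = 12*c^3 - 80*c^2 + 156*c - 88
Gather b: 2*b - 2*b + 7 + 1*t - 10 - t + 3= 0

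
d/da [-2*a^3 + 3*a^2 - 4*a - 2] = -6*a^2 + 6*a - 4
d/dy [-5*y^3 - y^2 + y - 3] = -15*y^2 - 2*y + 1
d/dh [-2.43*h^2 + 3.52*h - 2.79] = 3.52 - 4.86*h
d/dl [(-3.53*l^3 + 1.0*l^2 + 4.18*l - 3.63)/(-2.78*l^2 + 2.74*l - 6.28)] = (9.8134*l^4 - 19.3444*l^3 + 80.8656*l^2 - 32.7428*l - 16.3042)/(7.7284*l^4 - 15.2344*l^3 + 42.4244*l^2 - 34.4144*l + 39.4384)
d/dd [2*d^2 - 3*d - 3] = 4*d - 3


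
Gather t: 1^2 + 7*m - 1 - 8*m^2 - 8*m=-8*m^2 - m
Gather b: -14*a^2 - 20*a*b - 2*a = -14*a^2 - 20*a*b - 2*a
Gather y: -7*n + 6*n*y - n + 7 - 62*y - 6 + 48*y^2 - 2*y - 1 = -8*n + 48*y^2 + y*(6*n - 64)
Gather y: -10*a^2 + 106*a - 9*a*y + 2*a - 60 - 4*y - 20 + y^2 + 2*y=-10*a^2 + 108*a + y^2 + y*(-9*a - 2) - 80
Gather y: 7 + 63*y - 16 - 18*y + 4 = 45*y - 5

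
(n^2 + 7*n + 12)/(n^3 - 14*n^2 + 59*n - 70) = (n^2 + 7*n + 12)/(n^3 - 14*n^2 + 59*n - 70)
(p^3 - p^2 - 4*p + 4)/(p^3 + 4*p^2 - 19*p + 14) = (p + 2)/(p + 7)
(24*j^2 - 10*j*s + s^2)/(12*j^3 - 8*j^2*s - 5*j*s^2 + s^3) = (-4*j + s)/(-2*j^2 + j*s + s^2)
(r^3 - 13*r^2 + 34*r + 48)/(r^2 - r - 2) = (r^2 - 14*r + 48)/(r - 2)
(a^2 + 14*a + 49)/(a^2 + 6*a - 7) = (a + 7)/(a - 1)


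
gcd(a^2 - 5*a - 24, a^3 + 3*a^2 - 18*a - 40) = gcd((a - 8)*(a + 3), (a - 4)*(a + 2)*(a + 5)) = 1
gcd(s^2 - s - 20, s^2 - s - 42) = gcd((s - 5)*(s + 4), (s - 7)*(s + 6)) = 1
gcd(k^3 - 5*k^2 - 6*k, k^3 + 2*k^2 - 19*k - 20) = k + 1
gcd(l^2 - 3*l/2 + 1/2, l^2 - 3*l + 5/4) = l - 1/2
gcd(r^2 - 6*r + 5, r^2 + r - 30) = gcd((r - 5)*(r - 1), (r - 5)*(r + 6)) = r - 5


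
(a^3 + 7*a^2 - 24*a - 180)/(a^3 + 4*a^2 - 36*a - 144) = (a^2 + a - 30)/(a^2 - 2*a - 24)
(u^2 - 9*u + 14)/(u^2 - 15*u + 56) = (u - 2)/(u - 8)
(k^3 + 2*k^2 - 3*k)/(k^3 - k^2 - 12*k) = (k - 1)/(k - 4)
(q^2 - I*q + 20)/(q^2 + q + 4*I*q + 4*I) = (q - 5*I)/(q + 1)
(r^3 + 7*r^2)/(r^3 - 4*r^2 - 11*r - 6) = r^2*(r + 7)/(r^3 - 4*r^2 - 11*r - 6)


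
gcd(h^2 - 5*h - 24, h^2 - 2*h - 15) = h + 3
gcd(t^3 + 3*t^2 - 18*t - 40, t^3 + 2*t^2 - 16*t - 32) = t^2 - 2*t - 8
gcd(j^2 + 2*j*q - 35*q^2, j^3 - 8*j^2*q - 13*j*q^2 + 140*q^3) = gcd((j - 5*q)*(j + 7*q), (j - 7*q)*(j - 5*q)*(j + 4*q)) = -j + 5*q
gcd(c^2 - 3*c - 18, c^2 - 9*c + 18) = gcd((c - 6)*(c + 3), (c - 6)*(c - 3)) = c - 6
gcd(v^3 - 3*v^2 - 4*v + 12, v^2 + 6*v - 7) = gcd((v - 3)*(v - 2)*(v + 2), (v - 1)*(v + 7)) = 1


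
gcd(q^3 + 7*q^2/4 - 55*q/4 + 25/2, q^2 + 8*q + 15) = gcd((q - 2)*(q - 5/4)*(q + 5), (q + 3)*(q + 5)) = q + 5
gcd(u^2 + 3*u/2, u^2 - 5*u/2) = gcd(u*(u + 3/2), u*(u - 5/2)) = u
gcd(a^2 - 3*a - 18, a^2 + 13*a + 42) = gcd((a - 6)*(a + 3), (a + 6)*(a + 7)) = 1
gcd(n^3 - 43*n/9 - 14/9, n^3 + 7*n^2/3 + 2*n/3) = n^2 + 7*n/3 + 2/3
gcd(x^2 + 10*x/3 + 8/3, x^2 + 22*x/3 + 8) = x + 4/3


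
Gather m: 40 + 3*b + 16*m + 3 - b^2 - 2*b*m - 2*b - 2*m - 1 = -b^2 + b + m*(14 - 2*b) + 42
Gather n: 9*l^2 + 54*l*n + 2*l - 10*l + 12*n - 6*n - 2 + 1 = 9*l^2 - 8*l + n*(54*l + 6) - 1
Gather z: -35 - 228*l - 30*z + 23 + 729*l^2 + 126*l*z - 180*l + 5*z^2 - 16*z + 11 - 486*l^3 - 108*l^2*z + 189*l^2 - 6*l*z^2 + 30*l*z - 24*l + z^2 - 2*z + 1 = -486*l^3 + 918*l^2 - 432*l + z^2*(6 - 6*l) + z*(-108*l^2 + 156*l - 48)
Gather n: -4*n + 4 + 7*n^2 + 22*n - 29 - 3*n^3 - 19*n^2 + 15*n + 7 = -3*n^3 - 12*n^2 + 33*n - 18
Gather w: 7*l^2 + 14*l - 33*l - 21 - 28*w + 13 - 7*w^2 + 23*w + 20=7*l^2 - 19*l - 7*w^2 - 5*w + 12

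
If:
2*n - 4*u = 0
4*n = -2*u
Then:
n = 0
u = 0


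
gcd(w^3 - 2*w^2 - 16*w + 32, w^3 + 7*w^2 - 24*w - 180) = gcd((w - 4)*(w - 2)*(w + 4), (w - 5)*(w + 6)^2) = 1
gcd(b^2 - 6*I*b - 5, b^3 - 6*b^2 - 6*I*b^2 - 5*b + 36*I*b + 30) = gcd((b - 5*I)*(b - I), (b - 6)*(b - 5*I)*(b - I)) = b^2 - 6*I*b - 5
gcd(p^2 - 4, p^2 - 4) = p^2 - 4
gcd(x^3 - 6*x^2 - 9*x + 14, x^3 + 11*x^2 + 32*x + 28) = x + 2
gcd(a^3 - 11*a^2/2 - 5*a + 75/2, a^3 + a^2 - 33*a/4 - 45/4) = a^2 - a/2 - 15/2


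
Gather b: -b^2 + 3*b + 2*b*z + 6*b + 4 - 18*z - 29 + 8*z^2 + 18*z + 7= -b^2 + b*(2*z + 9) + 8*z^2 - 18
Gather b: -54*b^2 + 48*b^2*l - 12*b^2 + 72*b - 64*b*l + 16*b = b^2*(48*l - 66) + b*(88 - 64*l)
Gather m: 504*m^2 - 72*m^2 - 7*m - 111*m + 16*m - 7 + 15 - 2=432*m^2 - 102*m + 6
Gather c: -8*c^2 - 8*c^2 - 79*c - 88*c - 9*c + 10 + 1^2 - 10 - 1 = -16*c^2 - 176*c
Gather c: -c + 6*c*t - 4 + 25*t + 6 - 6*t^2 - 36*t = c*(6*t - 1) - 6*t^2 - 11*t + 2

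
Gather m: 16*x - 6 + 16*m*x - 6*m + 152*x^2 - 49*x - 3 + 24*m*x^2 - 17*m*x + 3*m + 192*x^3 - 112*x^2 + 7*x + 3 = m*(24*x^2 - x - 3) + 192*x^3 + 40*x^2 - 26*x - 6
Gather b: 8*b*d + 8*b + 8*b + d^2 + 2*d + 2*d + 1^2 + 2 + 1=b*(8*d + 16) + d^2 + 4*d + 4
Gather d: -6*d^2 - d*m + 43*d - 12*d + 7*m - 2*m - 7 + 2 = -6*d^2 + d*(31 - m) + 5*m - 5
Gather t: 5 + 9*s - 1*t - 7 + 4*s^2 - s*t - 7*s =4*s^2 + 2*s + t*(-s - 1) - 2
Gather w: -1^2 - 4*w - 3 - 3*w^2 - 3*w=-3*w^2 - 7*w - 4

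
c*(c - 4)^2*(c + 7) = c^4 - c^3 - 40*c^2 + 112*c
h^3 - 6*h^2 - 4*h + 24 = (h - 6)*(h - 2)*(h + 2)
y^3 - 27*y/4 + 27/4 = (y - 3/2)^2*(y + 3)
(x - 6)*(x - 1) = x^2 - 7*x + 6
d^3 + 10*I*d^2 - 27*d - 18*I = (d + I)*(d + 3*I)*(d + 6*I)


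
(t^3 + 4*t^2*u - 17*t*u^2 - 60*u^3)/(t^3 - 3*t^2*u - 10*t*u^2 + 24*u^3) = (t + 5*u)/(t - 2*u)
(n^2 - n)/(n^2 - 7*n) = (n - 1)/(n - 7)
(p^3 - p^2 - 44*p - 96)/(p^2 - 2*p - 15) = (p^2 - 4*p - 32)/(p - 5)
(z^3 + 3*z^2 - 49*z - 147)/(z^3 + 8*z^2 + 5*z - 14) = (z^2 - 4*z - 21)/(z^2 + z - 2)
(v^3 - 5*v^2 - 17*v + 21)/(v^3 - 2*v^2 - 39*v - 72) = (v^2 - 8*v + 7)/(v^2 - 5*v - 24)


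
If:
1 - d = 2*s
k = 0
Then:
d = 1 - 2*s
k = 0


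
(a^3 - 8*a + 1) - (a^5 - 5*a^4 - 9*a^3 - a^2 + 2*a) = -a^5 + 5*a^4 + 10*a^3 + a^2 - 10*a + 1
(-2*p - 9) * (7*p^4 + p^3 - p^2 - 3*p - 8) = -14*p^5 - 65*p^4 - 7*p^3 + 15*p^2 + 43*p + 72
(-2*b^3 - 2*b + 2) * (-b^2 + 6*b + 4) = 2*b^5 - 12*b^4 - 6*b^3 - 14*b^2 + 4*b + 8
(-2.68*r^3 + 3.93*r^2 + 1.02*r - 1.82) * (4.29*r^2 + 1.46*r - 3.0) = -11.4972*r^5 + 12.9469*r^4 + 18.1536*r^3 - 18.1086*r^2 - 5.7172*r + 5.46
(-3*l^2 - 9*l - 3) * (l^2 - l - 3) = -3*l^4 - 6*l^3 + 15*l^2 + 30*l + 9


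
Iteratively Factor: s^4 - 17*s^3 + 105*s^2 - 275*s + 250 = (s - 5)*(s^3 - 12*s^2 + 45*s - 50) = (s - 5)^2*(s^2 - 7*s + 10) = (s - 5)^2*(s - 2)*(s - 5)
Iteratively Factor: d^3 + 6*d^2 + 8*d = (d)*(d^2 + 6*d + 8) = d*(d + 2)*(d + 4)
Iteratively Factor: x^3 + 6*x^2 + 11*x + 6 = (x + 3)*(x^2 + 3*x + 2) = (x + 1)*(x + 3)*(x + 2)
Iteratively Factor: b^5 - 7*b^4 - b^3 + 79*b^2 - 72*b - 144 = (b - 4)*(b^4 - 3*b^3 - 13*b^2 + 27*b + 36) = (b - 4)*(b + 1)*(b^3 - 4*b^2 - 9*b + 36) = (b - 4)*(b - 3)*(b + 1)*(b^2 - b - 12) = (b - 4)*(b - 3)*(b + 1)*(b + 3)*(b - 4)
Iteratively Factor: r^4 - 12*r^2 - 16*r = (r - 4)*(r^3 + 4*r^2 + 4*r) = r*(r - 4)*(r^2 + 4*r + 4) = r*(r - 4)*(r + 2)*(r + 2)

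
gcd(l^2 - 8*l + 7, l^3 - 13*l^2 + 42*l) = l - 7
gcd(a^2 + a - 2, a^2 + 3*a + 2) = a + 2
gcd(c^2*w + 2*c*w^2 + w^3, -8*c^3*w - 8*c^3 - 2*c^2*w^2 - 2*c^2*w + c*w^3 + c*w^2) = 1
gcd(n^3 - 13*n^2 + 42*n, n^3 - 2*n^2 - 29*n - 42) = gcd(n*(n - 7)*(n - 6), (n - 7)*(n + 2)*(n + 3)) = n - 7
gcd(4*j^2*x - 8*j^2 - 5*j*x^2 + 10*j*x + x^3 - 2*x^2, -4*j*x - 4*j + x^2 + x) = -4*j + x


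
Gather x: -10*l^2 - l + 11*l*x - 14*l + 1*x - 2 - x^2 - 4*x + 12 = -10*l^2 - 15*l - x^2 + x*(11*l - 3) + 10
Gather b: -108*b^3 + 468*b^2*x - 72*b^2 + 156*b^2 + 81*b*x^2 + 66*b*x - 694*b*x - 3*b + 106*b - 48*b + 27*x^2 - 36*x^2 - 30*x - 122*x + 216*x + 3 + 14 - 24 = -108*b^3 + b^2*(468*x + 84) + b*(81*x^2 - 628*x + 55) - 9*x^2 + 64*x - 7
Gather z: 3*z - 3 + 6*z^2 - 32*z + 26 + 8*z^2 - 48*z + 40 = 14*z^2 - 77*z + 63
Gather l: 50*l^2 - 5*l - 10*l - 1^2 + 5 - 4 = 50*l^2 - 15*l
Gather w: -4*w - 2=-4*w - 2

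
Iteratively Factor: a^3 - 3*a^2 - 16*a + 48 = (a - 4)*(a^2 + a - 12) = (a - 4)*(a - 3)*(a + 4)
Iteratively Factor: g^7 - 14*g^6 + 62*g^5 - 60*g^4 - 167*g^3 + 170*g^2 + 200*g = (g + 1)*(g^6 - 15*g^5 + 77*g^4 - 137*g^3 - 30*g^2 + 200*g) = (g - 5)*(g + 1)*(g^5 - 10*g^4 + 27*g^3 - 2*g^2 - 40*g) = (g - 5)^2*(g + 1)*(g^4 - 5*g^3 + 2*g^2 + 8*g) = (g - 5)^2*(g - 2)*(g + 1)*(g^3 - 3*g^2 - 4*g) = (g - 5)^2*(g - 2)*(g + 1)^2*(g^2 - 4*g) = g*(g - 5)^2*(g - 2)*(g + 1)^2*(g - 4)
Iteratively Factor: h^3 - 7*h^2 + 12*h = (h - 3)*(h^2 - 4*h) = (h - 4)*(h - 3)*(h)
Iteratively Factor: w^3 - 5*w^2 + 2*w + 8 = (w - 2)*(w^2 - 3*w - 4) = (w - 4)*(w - 2)*(w + 1)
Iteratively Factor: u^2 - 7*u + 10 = (u - 5)*(u - 2)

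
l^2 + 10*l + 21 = (l + 3)*(l + 7)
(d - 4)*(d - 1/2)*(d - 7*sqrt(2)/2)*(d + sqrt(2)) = d^4 - 9*d^3/2 - 5*sqrt(2)*d^3/2 - 5*d^2 + 45*sqrt(2)*d^2/4 - 5*sqrt(2)*d + 63*d/2 - 14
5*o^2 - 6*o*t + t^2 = (-5*o + t)*(-o + t)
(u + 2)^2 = u^2 + 4*u + 4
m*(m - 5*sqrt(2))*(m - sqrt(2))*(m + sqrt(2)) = m^4 - 5*sqrt(2)*m^3 - 2*m^2 + 10*sqrt(2)*m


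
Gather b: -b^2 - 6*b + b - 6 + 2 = -b^2 - 5*b - 4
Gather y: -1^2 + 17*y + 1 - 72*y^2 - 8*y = -72*y^2 + 9*y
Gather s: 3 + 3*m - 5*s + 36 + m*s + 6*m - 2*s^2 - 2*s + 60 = 9*m - 2*s^2 + s*(m - 7) + 99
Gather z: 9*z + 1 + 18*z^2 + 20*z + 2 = 18*z^2 + 29*z + 3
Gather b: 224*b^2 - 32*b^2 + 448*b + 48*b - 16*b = 192*b^2 + 480*b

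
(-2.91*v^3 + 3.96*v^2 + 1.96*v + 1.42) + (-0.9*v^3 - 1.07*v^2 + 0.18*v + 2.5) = -3.81*v^3 + 2.89*v^2 + 2.14*v + 3.92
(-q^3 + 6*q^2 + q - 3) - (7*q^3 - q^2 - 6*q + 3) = -8*q^3 + 7*q^2 + 7*q - 6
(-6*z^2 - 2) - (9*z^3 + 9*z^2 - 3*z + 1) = -9*z^3 - 15*z^2 + 3*z - 3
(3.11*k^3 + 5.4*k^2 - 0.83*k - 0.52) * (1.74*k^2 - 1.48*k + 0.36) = 5.4114*k^5 + 4.7932*k^4 - 8.3166*k^3 + 2.2676*k^2 + 0.4708*k - 0.1872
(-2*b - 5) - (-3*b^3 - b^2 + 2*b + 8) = 3*b^3 + b^2 - 4*b - 13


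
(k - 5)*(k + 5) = k^2 - 25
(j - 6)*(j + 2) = j^2 - 4*j - 12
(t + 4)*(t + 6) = t^2 + 10*t + 24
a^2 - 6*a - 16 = (a - 8)*(a + 2)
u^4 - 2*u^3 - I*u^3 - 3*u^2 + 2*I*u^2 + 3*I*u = u*(u - 3)*(u + 1)*(u - I)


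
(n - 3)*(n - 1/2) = n^2 - 7*n/2 + 3/2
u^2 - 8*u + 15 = (u - 5)*(u - 3)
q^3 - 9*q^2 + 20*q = q*(q - 5)*(q - 4)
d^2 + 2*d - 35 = (d - 5)*(d + 7)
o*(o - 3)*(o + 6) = o^3 + 3*o^2 - 18*o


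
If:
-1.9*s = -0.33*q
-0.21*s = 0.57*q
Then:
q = 0.00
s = 0.00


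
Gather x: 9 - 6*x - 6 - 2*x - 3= -8*x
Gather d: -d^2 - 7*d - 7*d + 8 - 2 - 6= -d^2 - 14*d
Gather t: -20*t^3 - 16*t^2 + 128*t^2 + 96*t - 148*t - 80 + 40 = -20*t^3 + 112*t^2 - 52*t - 40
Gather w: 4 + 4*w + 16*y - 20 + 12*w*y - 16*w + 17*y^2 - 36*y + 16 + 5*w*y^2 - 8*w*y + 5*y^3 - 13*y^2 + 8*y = w*(5*y^2 + 4*y - 12) + 5*y^3 + 4*y^2 - 12*y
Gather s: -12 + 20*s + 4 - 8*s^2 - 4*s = -8*s^2 + 16*s - 8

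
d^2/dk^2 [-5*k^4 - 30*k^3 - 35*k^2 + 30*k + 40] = -60*k^2 - 180*k - 70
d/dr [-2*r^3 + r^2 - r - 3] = -6*r^2 + 2*r - 1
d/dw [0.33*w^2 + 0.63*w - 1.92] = 0.66*w + 0.63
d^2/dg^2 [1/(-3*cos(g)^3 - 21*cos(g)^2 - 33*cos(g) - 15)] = (9*sin(g)^4 - 97*sin(g)^2 - 395*cos(g)/4 + 59*cos(3*g)/4 - 84)/(3*(cos(g) + 1)^4*(cos(g) + 5)^3)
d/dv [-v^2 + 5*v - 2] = 5 - 2*v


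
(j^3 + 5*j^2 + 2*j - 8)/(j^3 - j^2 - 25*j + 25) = (j^2 + 6*j + 8)/(j^2 - 25)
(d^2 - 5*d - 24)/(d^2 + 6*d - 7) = (d^2 - 5*d - 24)/(d^2 + 6*d - 7)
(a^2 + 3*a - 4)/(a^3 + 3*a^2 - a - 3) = (a + 4)/(a^2 + 4*a + 3)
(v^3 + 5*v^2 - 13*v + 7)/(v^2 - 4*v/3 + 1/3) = 3*(v^2 + 6*v - 7)/(3*v - 1)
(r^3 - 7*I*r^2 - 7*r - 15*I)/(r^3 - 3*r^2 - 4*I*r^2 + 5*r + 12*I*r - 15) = (r - 3*I)/(r - 3)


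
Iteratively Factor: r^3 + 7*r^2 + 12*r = (r + 3)*(r^2 + 4*r) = r*(r + 3)*(r + 4)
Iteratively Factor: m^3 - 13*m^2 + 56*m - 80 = (m - 5)*(m^2 - 8*m + 16) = (m - 5)*(m - 4)*(m - 4)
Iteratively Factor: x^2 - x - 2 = (x - 2)*(x + 1)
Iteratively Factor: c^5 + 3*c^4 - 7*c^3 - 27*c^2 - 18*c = (c + 1)*(c^4 + 2*c^3 - 9*c^2 - 18*c) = (c - 3)*(c + 1)*(c^3 + 5*c^2 + 6*c) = c*(c - 3)*(c + 1)*(c^2 + 5*c + 6) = c*(c - 3)*(c + 1)*(c + 2)*(c + 3)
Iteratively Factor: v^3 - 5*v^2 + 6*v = (v - 3)*(v^2 - 2*v) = (v - 3)*(v - 2)*(v)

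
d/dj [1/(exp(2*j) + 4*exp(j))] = 2*(-exp(j) - 2)*exp(-j)/(exp(j) + 4)^2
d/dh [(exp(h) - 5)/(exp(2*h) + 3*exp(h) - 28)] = (-(exp(h) - 5)*(2*exp(h) + 3) + exp(2*h) + 3*exp(h) - 28)*exp(h)/(exp(2*h) + 3*exp(h) - 28)^2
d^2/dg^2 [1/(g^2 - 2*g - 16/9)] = 162*(9*g^2 - 18*g - 36*(g - 1)^2 - 16)/(-9*g^2 + 18*g + 16)^3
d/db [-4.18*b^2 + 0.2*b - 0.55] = 0.2 - 8.36*b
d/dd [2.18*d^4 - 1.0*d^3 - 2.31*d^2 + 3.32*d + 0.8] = 8.72*d^3 - 3.0*d^2 - 4.62*d + 3.32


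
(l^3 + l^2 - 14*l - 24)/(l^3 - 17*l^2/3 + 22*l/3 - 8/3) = 3*(l^2 + 5*l + 6)/(3*l^2 - 5*l + 2)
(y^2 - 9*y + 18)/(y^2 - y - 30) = (y - 3)/(y + 5)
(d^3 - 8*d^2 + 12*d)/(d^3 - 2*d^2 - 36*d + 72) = d/(d + 6)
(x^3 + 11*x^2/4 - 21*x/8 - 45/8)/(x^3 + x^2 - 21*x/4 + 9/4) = (4*x + 5)/(2*(2*x - 1))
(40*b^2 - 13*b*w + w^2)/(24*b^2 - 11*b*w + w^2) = (-5*b + w)/(-3*b + w)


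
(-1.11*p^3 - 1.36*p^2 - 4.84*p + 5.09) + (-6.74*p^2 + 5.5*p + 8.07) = -1.11*p^3 - 8.1*p^2 + 0.66*p + 13.16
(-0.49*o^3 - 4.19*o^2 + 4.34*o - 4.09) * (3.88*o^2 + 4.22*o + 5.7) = -1.9012*o^5 - 18.325*o^4 - 3.6356*o^3 - 21.4374*o^2 + 7.4782*o - 23.313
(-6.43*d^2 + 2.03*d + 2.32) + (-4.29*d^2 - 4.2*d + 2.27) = -10.72*d^2 - 2.17*d + 4.59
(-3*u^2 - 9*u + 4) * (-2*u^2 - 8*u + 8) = 6*u^4 + 42*u^3 + 40*u^2 - 104*u + 32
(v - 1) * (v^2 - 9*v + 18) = v^3 - 10*v^2 + 27*v - 18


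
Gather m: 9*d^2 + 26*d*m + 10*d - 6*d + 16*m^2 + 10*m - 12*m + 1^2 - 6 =9*d^2 + 4*d + 16*m^2 + m*(26*d - 2) - 5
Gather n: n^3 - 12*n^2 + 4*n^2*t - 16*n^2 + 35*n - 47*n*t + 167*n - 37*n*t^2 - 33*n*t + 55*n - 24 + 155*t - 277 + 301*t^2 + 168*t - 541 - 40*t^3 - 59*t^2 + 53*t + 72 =n^3 + n^2*(4*t - 28) + n*(-37*t^2 - 80*t + 257) - 40*t^3 + 242*t^2 + 376*t - 770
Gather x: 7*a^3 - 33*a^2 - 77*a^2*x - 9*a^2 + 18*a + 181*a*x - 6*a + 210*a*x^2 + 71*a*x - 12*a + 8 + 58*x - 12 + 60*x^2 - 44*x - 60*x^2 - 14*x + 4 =7*a^3 - 42*a^2 + 210*a*x^2 + x*(-77*a^2 + 252*a)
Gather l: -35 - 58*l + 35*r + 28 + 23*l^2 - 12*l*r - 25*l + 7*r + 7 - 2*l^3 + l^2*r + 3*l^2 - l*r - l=-2*l^3 + l^2*(r + 26) + l*(-13*r - 84) + 42*r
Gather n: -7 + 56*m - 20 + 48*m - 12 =104*m - 39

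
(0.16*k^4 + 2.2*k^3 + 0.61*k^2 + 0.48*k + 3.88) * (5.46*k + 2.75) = 0.8736*k^5 + 12.452*k^4 + 9.3806*k^3 + 4.2983*k^2 + 22.5048*k + 10.67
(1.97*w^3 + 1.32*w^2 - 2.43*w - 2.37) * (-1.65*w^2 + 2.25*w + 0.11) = -3.2505*w^5 + 2.2545*w^4 + 7.1962*w^3 - 1.4118*w^2 - 5.5998*w - 0.2607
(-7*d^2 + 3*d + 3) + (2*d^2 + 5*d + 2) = -5*d^2 + 8*d + 5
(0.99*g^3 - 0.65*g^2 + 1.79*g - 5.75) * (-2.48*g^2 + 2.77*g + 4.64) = -2.4552*g^5 + 4.3543*g^4 - 1.6461*g^3 + 16.2023*g^2 - 7.6219*g - 26.68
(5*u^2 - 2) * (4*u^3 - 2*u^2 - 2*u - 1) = 20*u^5 - 10*u^4 - 18*u^3 - u^2 + 4*u + 2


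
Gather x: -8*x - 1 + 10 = 9 - 8*x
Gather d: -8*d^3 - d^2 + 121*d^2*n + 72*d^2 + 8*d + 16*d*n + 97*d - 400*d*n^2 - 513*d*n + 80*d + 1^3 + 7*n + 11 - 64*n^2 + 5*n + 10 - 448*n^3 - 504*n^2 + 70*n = -8*d^3 + d^2*(121*n + 71) + d*(-400*n^2 - 497*n + 185) - 448*n^3 - 568*n^2 + 82*n + 22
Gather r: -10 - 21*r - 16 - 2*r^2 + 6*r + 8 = -2*r^2 - 15*r - 18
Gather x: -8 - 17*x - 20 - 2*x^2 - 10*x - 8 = -2*x^2 - 27*x - 36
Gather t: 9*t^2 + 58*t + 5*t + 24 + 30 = 9*t^2 + 63*t + 54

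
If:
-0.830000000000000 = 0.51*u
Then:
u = -1.63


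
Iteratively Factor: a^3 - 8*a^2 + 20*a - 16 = (a - 4)*(a^2 - 4*a + 4) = (a - 4)*(a - 2)*(a - 2)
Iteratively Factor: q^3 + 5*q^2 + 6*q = (q + 3)*(q^2 + 2*q) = q*(q + 3)*(q + 2)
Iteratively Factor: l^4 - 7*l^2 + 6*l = (l - 1)*(l^3 + l^2 - 6*l) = (l - 1)*(l + 3)*(l^2 - 2*l) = (l - 2)*(l - 1)*(l + 3)*(l)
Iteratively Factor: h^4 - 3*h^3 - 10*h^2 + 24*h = (h)*(h^3 - 3*h^2 - 10*h + 24) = h*(h + 3)*(h^2 - 6*h + 8) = h*(h - 4)*(h + 3)*(h - 2)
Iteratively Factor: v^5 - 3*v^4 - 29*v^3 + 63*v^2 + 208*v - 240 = (v + 4)*(v^4 - 7*v^3 - v^2 + 67*v - 60) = (v - 5)*(v + 4)*(v^3 - 2*v^2 - 11*v + 12) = (v - 5)*(v + 3)*(v + 4)*(v^2 - 5*v + 4) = (v - 5)*(v - 1)*(v + 3)*(v + 4)*(v - 4)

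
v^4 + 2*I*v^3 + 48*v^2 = v^2*(v - 6*I)*(v + 8*I)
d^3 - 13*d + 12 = (d - 3)*(d - 1)*(d + 4)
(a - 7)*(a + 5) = a^2 - 2*a - 35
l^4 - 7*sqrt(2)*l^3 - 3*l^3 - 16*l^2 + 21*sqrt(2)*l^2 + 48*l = l*(l - 3)*(l - 8*sqrt(2))*(l + sqrt(2))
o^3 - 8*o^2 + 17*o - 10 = (o - 5)*(o - 2)*(o - 1)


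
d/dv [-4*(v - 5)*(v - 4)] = 36 - 8*v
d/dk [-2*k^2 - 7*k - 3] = -4*k - 7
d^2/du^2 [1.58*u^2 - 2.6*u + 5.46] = 3.16000000000000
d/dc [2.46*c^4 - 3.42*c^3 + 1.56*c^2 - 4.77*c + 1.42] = 9.84*c^3 - 10.26*c^2 + 3.12*c - 4.77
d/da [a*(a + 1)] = 2*a + 1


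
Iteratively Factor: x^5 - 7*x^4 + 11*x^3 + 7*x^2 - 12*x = (x - 3)*(x^4 - 4*x^3 - x^2 + 4*x) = x*(x - 3)*(x^3 - 4*x^2 - x + 4) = x*(x - 3)*(x + 1)*(x^2 - 5*x + 4) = x*(x - 3)*(x - 1)*(x + 1)*(x - 4)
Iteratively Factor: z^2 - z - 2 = (z + 1)*(z - 2)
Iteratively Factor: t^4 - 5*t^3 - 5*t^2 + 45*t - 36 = (t + 3)*(t^3 - 8*t^2 + 19*t - 12) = (t - 3)*(t + 3)*(t^2 - 5*t + 4) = (t - 3)*(t - 1)*(t + 3)*(t - 4)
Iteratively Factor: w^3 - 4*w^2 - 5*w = (w - 5)*(w^2 + w) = (w - 5)*(w + 1)*(w)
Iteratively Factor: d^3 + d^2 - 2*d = (d)*(d^2 + d - 2) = d*(d - 1)*(d + 2)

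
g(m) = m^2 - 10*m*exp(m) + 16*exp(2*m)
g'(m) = -10*m*exp(m) + 2*m + 32*exp(2*m) - 10*exp(m)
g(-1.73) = 6.56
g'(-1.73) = -1.16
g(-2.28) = 7.70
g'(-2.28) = -2.92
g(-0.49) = 9.25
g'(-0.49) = 7.91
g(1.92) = 617.13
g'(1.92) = 1293.48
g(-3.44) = 12.95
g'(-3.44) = -6.06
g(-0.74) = 7.72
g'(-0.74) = 4.56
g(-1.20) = 6.51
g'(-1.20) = 1.11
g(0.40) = 29.80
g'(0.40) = 51.13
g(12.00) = 423806423646.52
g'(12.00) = 847630750056.11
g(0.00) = 16.00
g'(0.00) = 22.00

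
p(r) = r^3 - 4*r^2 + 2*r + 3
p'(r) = 3*r^2 - 8*r + 2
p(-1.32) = -8.91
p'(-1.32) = 17.79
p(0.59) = 2.99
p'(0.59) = -1.68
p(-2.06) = -26.84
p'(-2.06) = 31.21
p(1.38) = 0.77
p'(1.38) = -3.33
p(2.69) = -1.10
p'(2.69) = 2.19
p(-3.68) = -108.37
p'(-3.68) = 72.07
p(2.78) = -0.87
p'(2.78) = 2.95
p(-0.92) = -3.00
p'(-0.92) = 11.90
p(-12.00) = -2325.00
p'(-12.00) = 530.00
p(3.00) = 0.00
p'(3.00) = 5.00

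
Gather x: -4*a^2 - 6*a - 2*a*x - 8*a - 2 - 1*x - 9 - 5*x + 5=-4*a^2 - 14*a + x*(-2*a - 6) - 6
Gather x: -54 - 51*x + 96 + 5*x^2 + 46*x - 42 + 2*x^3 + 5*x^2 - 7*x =2*x^3 + 10*x^2 - 12*x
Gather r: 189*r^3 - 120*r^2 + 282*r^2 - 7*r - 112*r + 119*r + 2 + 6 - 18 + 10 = 189*r^3 + 162*r^2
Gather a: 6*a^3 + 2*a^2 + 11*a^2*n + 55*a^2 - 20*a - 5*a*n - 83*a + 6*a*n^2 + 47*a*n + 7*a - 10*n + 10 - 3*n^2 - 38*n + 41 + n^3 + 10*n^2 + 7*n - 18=6*a^3 + a^2*(11*n + 57) + a*(6*n^2 + 42*n - 96) + n^3 + 7*n^2 - 41*n + 33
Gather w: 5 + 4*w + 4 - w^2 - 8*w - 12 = -w^2 - 4*w - 3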